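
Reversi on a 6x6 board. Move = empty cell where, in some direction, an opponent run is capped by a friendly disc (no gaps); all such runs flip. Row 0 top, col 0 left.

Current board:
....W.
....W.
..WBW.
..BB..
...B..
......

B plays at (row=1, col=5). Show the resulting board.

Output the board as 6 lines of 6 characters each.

Place B at (1,5); scan 8 dirs for brackets.
Dir NW: opp run (0,4), next=edge -> no flip
Dir N: first cell '.' (not opp) -> no flip
Dir NE: edge -> no flip
Dir W: opp run (1,4), next='.' -> no flip
Dir E: edge -> no flip
Dir SW: opp run (2,4) capped by B -> flip
Dir S: first cell '.' (not opp) -> no flip
Dir SE: edge -> no flip
All flips: (2,4)

Answer: ....W.
....WB
..WBB.
..BB..
...B..
......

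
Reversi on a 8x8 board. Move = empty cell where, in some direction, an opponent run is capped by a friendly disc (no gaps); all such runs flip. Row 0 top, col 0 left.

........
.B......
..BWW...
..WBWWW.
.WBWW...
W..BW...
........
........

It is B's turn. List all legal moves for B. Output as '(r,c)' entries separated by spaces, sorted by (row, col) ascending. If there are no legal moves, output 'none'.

Answer: (1,3) (1,5) (2,5) (2,6) (3,1) (3,7) (4,0) (4,5) (5,5)

Derivation:
(1,2): no bracket -> illegal
(1,3): flips 1 -> legal
(1,4): no bracket -> illegal
(1,5): flips 1 -> legal
(2,1): no bracket -> illegal
(2,5): flips 2 -> legal
(2,6): flips 2 -> legal
(2,7): no bracket -> illegal
(3,0): no bracket -> illegal
(3,1): flips 1 -> legal
(3,7): flips 3 -> legal
(4,0): flips 1 -> legal
(4,5): flips 2 -> legal
(4,6): no bracket -> illegal
(4,7): no bracket -> illegal
(5,1): no bracket -> illegal
(5,2): no bracket -> illegal
(5,5): flips 2 -> legal
(6,0): no bracket -> illegal
(6,1): no bracket -> illegal
(6,3): no bracket -> illegal
(6,4): no bracket -> illegal
(6,5): no bracket -> illegal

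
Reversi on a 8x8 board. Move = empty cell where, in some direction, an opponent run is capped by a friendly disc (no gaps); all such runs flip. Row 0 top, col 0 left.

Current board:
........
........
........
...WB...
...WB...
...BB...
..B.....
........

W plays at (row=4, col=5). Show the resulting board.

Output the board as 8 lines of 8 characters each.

Place W at (4,5); scan 8 dirs for brackets.
Dir NW: opp run (3,4), next='.' -> no flip
Dir N: first cell '.' (not opp) -> no flip
Dir NE: first cell '.' (not opp) -> no flip
Dir W: opp run (4,4) capped by W -> flip
Dir E: first cell '.' (not opp) -> no flip
Dir SW: opp run (5,4), next='.' -> no flip
Dir S: first cell '.' (not opp) -> no flip
Dir SE: first cell '.' (not opp) -> no flip
All flips: (4,4)

Answer: ........
........
........
...WB...
...WWW..
...BB...
..B.....
........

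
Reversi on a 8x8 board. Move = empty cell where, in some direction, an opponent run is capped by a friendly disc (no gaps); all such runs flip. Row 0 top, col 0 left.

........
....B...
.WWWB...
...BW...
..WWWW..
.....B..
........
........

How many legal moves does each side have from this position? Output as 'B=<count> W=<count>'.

Answer: B=8 W=7

Derivation:
-- B to move --
(1,0): no bracket -> illegal
(1,1): flips 1 -> legal
(1,2): no bracket -> illegal
(1,3): flips 1 -> legal
(2,0): flips 3 -> legal
(2,5): no bracket -> illegal
(3,0): no bracket -> illegal
(3,1): no bracket -> illegal
(3,2): flips 1 -> legal
(3,5): flips 2 -> legal
(3,6): no bracket -> illegal
(4,1): no bracket -> illegal
(4,6): no bracket -> illegal
(5,1): flips 1 -> legal
(5,2): no bracket -> illegal
(5,3): flips 1 -> legal
(5,4): flips 2 -> legal
(5,6): no bracket -> illegal
B mobility = 8
-- W to move --
(0,3): no bracket -> illegal
(0,4): flips 2 -> legal
(0,5): flips 1 -> legal
(1,3): no bracket -> illegal
(1,5): flips 2 -> legal
(2,5): flips 1 -> legal
(3,2): flips 1 -> legal
(3,5): no bracket -> illegal
(4,6): no bracket -> illegal
(5,4): no bracket -> illegal
(5,6): no bracket -> illegal
(6,4): no bracket -> illegal
(6,5): flips 1 -> legal
(6,6): flips 1 -> legal
W mobility = 7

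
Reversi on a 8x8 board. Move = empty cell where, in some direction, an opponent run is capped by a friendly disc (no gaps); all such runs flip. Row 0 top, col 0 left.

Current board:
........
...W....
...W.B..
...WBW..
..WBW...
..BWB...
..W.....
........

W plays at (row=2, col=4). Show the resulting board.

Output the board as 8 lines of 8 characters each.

Place W at (2,4); scan 8 dirs for brackets.
Dir NW: first cell 'W' (not opp) -> no flip
Dir N: first cell '.' (not opp) -> no flip
Dir NE: first cell '.' (not opp) -> no flip
Dir W: first cell 'W' (not opp) -> no flip
Dir E: opp run (2,5), next='.' -> no flip
Dir SW: first cell 'W' (not opp) -> no flip
Dir S: opp run (3,4) capped by W -> flip
Dir SE: first cell 'W' (not opp) -> no flip
All flips: (3,4)

Answer: ........
...W....
...WWB..
...WWW..
..WBW...
..BWB...
..W.....
........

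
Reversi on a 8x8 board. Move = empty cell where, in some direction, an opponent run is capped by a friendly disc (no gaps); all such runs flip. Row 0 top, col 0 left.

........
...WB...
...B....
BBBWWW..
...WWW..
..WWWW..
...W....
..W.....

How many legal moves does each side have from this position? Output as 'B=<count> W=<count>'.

-- B to move --
(0,2): no bracket -> illegal
(0,3): flips 1 -> legal
(0,4): no bracket -> illegal
(1,2): flips 1 -> legal
(2,2): no bracket -> illegal
(2,4): no bracket -> illegal
(2,5): no bracket -> illegal
(2,6): no bracket -> illegal
(3,6): flips 3 -> legal
(4,1): no bracket -> illegal
(4,2): no bracket -> illegal
(4,6): no bracket -> illegal
(5,1): no bracket -> illegal
(5,6): flips 2 -> legal
(6,1): no bracket -> illegal
(6,2): no bracket -> illegal
(6,4): no bracket -> illegal
(6,5): flips 2 -> legal
(6,6): no bracket -> illegal
(7,1): no bracket -> illegal
(7,3): flips 4 -> legal
(7,4): no bracket -> illegal
B mobility = 6
-- W to move --
(0,3): no bracket -> illegal
(0,4): no bracket -> illegal
(0,5): no bracket -> illegal
(1,2): flips 1 -> legal
(1,5): flips 1 -> legal
(2,0): no bracket -> illegal
(2,1): flips 1 -> legal
(2,2): no bracket -> illegal
(2,4): no bracket -> illegal
(2,5): no bracket -> illegal
(4,0): no bracket -> illegal
(4,1): no bracket -> illegal
(4,2): no bracket -> illegal
W mobility = 3

Answer: B=6 W=3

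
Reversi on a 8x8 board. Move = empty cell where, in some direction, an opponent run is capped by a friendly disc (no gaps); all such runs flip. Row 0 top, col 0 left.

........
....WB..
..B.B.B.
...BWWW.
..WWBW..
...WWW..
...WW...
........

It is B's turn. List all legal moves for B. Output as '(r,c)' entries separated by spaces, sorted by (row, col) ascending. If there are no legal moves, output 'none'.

(0,3): no bracket -> illegal
(0,4): flips 1 -> legal
(0,5): no bracket -> illegal
(1,3): flips 1 -> legal
(2,3): no bracket -> illegal
(2,5): no bracket -> illegal
(2,7): no bracket -> illegal
(3,1): no bracket -> illegal
(3,2): no bracket -> illegal
(3,7): flips 3 -> legal
(4,1): flips 2 -> legal
(4,6): flips 3 -> legal
(4,7): no bracket -> illegal
(5,1): flips 1 -> legal
(5,2): no bracket -> illegal
(5,6): no bracket -> illegal
(6,2): flips 1 -> legal
(6,5): no bracket -> illegal
(6,6): flips 1 -> legal
(7,2): no bracket -> illegal
(7,3): flips 3 -> legal
(7,4): flips 2 -> legal
(7,5): no bracket -> illegal

Answer: (0,4) (1,3) (3,7) (4,1) (4,6) (5,1) (6,2) (6,6) (7,3) (7,4)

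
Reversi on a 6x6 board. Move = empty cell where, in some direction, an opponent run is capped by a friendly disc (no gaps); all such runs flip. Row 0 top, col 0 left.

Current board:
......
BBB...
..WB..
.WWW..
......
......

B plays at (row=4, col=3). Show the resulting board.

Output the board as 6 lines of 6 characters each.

Answer: ......
BBB...
..WB..
.WWB..
...B..
......

Derivation:
Place B at (4,3); scan 8 dirs for brackets.
Dir NW: opp run (3,2), next='.' -> no flip
Dir N: opp run (3,3) capped by B -> flip
Dir NE: first cell '.' (not opp) -> no flip
Dir W: first cell '.' (not opp) -> no flip
Dir E: first cell '.' (not opp) -> no flip
Dir SW: first cell '.' (not opp) -> no flip
Dir S: first cell '.' (not opp) -> no flip
Dir SE: first cell '.' (not opp) -> no flip
All flips: (3,3)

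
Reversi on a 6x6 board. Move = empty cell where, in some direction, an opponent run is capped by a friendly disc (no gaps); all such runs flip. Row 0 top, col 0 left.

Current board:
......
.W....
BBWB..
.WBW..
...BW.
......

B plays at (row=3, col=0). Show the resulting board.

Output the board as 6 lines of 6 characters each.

Answer: ......
.W....
BBWB..
BBBW..
...BW.
......

Derivation:
Place B at (3,0); scan 8 dirs for brackets.
Dir NW: edge -> no flip
Dir N: first cell 'B' (not opp) -> no flip
Dir NE: first cell 'B' (not opp) -> no flip
Dir W: edge -> no flip
Dir E: opp run (3,1) capped by B -> flip
Dir SW: edge -> no flip
Dir S: first cell '.' (not opp) -> no flip
Dir SE: first cell '.' (not opp) -> no flip
All flips: (3,1)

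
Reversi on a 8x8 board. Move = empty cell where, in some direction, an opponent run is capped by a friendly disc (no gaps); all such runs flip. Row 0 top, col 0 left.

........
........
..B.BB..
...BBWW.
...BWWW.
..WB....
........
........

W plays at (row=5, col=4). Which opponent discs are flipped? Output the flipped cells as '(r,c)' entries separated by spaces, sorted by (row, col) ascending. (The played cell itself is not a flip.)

Dir NW: opp run (4,3), next='.' -> no flip
Dir N: first cell 'W' (not opp) -> no flip
Dir NE: first cell 'W' (not opp) -> no flip
Dir W: opp run (5,3) capped by W -> flip
Dir E: first cell '.' (not opp) -> no flip
Dir SW: first cell '.' (not opp) -> no flip
Dir S: first cell '.' (not opp) -> no flip
Dir SE: first cell '.' (not opp) -> no flip

Answer: (5,3)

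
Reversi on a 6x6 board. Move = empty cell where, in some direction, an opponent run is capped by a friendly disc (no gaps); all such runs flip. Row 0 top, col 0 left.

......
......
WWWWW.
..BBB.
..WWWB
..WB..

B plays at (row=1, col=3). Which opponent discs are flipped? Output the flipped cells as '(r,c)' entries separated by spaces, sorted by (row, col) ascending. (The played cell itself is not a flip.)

Answer: (2,3)

Derivation:
Dir NW: first cell '.' (not opp) -> no flip
Dir N: first cell '.' (not opp) -> no flip
Dir NE: first cell '.' (not opp) -> no flip
Dir W: first cell '.' (not opp) -> no flip
Dir E: first cell '.' (not opp) -> no flip
Dir SW: opp run (2,2), next='.' -> no flip
Dir S: opp run (2,3) capped by B -> flip
Dir SE: opp run (2,4), next='.' -> no flip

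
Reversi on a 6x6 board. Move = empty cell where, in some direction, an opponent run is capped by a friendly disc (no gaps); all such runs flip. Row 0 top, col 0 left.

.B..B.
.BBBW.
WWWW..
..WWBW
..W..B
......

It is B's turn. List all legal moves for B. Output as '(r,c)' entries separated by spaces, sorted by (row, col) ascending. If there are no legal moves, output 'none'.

Answer: (1,5) (2,4) (2,5) (3,0) (3,1) (4,3) (4,4) (5,2)

Derivation:
(0,3): no bracket -> illegal
(0,5): no bracket -> illegal
(1,0): no bracket -> illegal
(1,5): flips 1 -> legal
(2,4): flips 1 -> legal
(2,5): flips 1 -> legal
(3,0): flips 1 -> legal
(3,1): flips 4 -> legal
(4,1): no bracket -> illegal
(4,3): flips 2 -> legal
(4,4): flips 2 -> legal
(5,1): no bracket -> illegal
(5,2): flips 3 -> legal
(5,3): no bracket -> illegal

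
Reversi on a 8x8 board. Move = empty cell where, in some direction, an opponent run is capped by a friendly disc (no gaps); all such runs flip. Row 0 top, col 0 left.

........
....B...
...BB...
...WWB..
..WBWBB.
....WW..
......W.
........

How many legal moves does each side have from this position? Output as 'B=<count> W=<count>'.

Answer: B=8 W=13

Derivation:
-- B to move --
(2,2): no bracket -> illegal
(2,5): flips 1 -> legal
(3,1): no bracket -> illegal
(3,2): flips 2 -> legal
(4,1): flips 1 -> legal
(5,1): flips 2 -> legal
(5,2): no bracket -> illegal
(5,3): flips 1 -> legal
(5,6): no bracket -> illegal
(5,7): no bracket -> illegal
(6,3): flips 1 -> legal
(6,4): flips 4 -> legal
(6,5): flips 2 -> legal
(6,7): no bracket -> illegal
(7,5): no bracket -> illegal
(7,6): no bracket -> illegal
(7,7): no bracket -> illegal
B mobility = 8
-- W to move --
(0,3): no bracket -> illegal
(0,4): flips 2 -> legal
(0,5): no bracket -> illegal
(1,2): flips 1 -> legal
(1,3): flips 1 -> legal
(1,5): flips 1 -> legal
(2,2): no bracket -> illegal
(2,5): flips 2 -> legal
(2,6): flips 1 -> legal
(3,2): flips 1 -> legal
(3,6): flips 2 -> legal
(3,7): flips 1 -> legal
(4,7): flips 2 -> legal
(5,2): flips 1 -> legal
(5,3): flips 1 -> legal
(5,6): flips 1 -> legal
(5,7): no bracket -> illegal
W mobility = 13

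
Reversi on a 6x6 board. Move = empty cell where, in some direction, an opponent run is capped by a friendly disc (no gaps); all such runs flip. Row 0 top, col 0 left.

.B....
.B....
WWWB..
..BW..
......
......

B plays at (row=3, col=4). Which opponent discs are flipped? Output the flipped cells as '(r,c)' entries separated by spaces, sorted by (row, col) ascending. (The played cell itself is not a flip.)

Answer: (3,3)

Derivation:
Dir NW: first cell 'B' (not opp) -> no flip
Dir N: first cell '.' (not opp) -> no flip
Dir NE: first cell '.' (not opp) -> no flip
Dir W: opp run (3,3) capped by B -> flip
Dir E: first cell '.' (not opp) -> no flip
Dir SW: first cell '.' (not opp) -> no flip
Dir S: first cell '.' (not opp) -> no flip
Dir SE: first cell '.' (not opp) -> no flip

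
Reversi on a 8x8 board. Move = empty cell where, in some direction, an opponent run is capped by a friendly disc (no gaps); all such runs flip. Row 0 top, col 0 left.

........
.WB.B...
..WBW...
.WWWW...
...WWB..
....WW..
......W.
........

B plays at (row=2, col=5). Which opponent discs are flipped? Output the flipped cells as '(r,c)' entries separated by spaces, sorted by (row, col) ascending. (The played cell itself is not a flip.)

Dir NW: first cell 'B' (not opp) -> no flip
Dir N: first cell '.' (not opp) -> no flip
Dir NE: first cell '.' (not opp) -> no flip
Dir W: opp run (2,4) capped by B -> flip
Dir E: first cell '.' (not opp) -> no flip
Dir SW: opp run (3,4) (4,3), next='.' -> no flip
Dir S: first cell '.' (not opp) -> no flip
Dir SE: first cell '.' (not opp) -> no flip

Answer: (2,4)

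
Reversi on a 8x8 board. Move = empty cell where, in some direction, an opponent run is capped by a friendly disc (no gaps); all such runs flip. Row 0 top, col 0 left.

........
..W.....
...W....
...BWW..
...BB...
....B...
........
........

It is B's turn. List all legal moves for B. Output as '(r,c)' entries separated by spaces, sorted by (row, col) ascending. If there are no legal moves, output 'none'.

(0,1): no bracket -> illegal
(0,2): no bracket -> illegal
(0,3): no bracket -> illegal
(1,1): no bracket -> illegal
(1,3): flips 1 -> legal
(1,4): no bracket -> illegal
(2,1): no bracket -> illegal
(2,2): no bracket -> illegal
(2,4): flips 1 -> legal
(2,5): flips 1 -> legal
(2,6): flips 1 -> legal
(3,2): no bracket -> illegal
(3,6): flips 2 -> legal
(4,5): no bracket -> illegal
(4,6): no bracket -> illegal

Answer: (1,3) (2,4) (2,5) (2,6) (3,6)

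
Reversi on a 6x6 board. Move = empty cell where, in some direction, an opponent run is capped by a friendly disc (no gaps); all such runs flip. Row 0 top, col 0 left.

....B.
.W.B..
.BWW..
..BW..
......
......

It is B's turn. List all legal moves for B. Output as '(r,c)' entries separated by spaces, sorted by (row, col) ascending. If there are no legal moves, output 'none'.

(0,0): no bracket -> illegal
(0,1): flips 1 -> legal
(0,2): no bracket -> illegal
(1,0): no bracket -> illegal
(1,2): flips 1 -> legal
(1,4): flips 1 -> legal
(2,0): no bracket -> illegal
(2,4): flips 2 -> legal
(3,1): flips 1 -> legal
(3,4): flips 1 -> legal
(4,2): no bracket -> illegal
(4,3): flips 2 -> legal
(4,4): no bracket -> illegal

Answer: (0,1) (1,2) (1,4) (2,4) (3,1) (3,4) (4,3)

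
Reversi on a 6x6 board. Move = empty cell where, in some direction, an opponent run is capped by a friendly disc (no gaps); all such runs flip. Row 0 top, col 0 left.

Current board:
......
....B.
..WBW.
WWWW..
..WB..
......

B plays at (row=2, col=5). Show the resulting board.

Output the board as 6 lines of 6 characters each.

Place B at (2,5); scan 8 dirs for brackets.
Dir NW: first cell 'B' (not opp) -> no flip
Dir N: first cell '.' (not opp) -> no flip
Dir NE: edge -> no flip
Dir W: opp run (2,4) capped by B -> flip
Dir E: edge -> no flip
Dir SW: first cell '.' (not opp) -> no flip
Dir S: first cell '.' (not opp) -> no flip
Dir SE: edge -> no flip
All flips: (2,4)

Answer: ......
....B.
..WBBB
WWWW..
..WB..
......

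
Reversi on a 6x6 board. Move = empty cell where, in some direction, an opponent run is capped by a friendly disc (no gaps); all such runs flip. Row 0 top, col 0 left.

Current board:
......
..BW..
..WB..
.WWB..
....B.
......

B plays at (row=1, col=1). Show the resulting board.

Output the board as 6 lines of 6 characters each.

Place B at (1,1); scan 8 dirs for brackets.
Dir NW: first cell '.' (not opp) -> no flip
Dir N: first cell '.' (not opp) -> no flip
Dir NE: first cell '.' (not opp) -> no flip
Dir W: first cell '.' (not opp) -> no flip
Dir E: first cell 'B' (not opp) -> no flip
Dir SW: first cell '.' (not opp) -> no flip
Dir S: first cell '.' (not opp) -> no flip
Dir SE: opp run (2,2) capped by B -> flip
All flips: (2,2)

Answer: ......
.BBW..
..BB..
.WWB..
....B.
......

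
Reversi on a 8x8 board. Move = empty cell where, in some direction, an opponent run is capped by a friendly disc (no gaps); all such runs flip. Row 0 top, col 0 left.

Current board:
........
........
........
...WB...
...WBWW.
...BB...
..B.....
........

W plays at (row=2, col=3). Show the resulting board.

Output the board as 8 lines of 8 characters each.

Answer: ........
........
...W....
...WW...
...WBWW.
...BB...
..B.....
........

Derivation:
Place W at (2,3); scan 8 dirs for brackets.
Dir NW: first cell '.' (not opp) -> no flip
Dir N: first cell '.' (not opp) -> no flip
Dir NE: first cell '.' (not opp) -> no flip
Dir W: first cell '.' (not opp) -> no flip
Dir E: first cell '.' (not opp) -> no flip
Dir SW: first cell '.' (not opp) -> no flip
Dir S: first cell 'W' (not opp) -> no flip
Dir SE: opp run (3,4) capped by W -> flip
All flips: (3,4)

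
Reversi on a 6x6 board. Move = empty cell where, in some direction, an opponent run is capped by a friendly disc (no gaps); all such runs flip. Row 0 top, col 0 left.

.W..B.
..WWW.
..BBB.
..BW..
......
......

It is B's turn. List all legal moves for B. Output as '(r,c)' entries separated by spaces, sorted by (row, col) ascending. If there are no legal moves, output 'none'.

Answer: (0,2) (0,3) (0,5) (3,4) (4,2) (4,3) (4,4)

Derivation:
(0,0): no bracket -> illegal
(0,2): flips 2 -> legal
(0,3): flips 1 -> legal
(0,5): flips 1 -> legal
(1,0): no bracket -> illegal
(1,1): no bracket -> illegal
(1,5): no bracket -> illegal
(2,1): no bracket -> illegal
(2,5): no bracket -> illegal
(3,4): flips 1 -> legal
(4,2): flips 1 -> legal
(4,3): flips 1 -> legal
(4,4): flips 1 -> legal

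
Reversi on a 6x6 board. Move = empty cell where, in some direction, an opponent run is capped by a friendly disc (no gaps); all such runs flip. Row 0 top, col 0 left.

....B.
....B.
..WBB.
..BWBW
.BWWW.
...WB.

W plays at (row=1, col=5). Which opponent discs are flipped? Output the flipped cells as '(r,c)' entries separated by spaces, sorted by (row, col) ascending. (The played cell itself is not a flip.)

Answer: (2,4)

Derivation:
Dir NW: opp run (0,4), next=edge -> no flip
Dir N: first cell '.' (not opp) -> no flip
Dir NE: edge -> no flip
Dir W: opp run (1,4), next='.' -> no flip
Dir E: edge -> no flip
Dir SW: opp run (2,4) capped by W -> flip
Dir S: first cell '.' (not opp) -> no flip
Dir SE: edge -> no flip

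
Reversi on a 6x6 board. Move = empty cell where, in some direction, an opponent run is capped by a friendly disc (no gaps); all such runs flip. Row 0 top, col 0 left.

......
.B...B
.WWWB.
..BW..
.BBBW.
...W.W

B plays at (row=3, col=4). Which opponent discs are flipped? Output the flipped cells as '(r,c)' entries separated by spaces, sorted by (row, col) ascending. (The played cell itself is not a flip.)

Answer: (3,3)

Derivation:
Dir NW: opp run (2,3), next='.' -> no flip
Dir N: first cell 'B' (not opp) -> no flip
Dir NE: first cell '.' (not opp) -> no flip
Dir W: opp run (3,3) capped by B -> flip
Dir E: first cell '.' (not opp) -> no flip
Dir SW: first cell 'B' (not opp) -> no flip
Dir S: opp run (4,4), next='.' -> no flip
Dir SE: first cell '.' (not opp) -> no flip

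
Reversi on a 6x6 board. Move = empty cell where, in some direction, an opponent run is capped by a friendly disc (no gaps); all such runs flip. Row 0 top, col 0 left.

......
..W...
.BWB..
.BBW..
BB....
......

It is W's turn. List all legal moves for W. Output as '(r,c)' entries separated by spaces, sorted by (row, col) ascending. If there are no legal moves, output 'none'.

Answer: (1,3) (2,0) (2,4) (3,0) (3,4) (4,2)

Derivation:
(1,0): no bracket -> illegal
(1,1): no bracket -> illegal
(1,3): flips 1 -> legal
(1,4): no bracket -> illegal
(2,0): flips 1 -> legal
(2,4): flips 1 -> legal
(3,0): flips 3 -> legal
(3,4): flips 1 -> legal
(4,2): flips 1 -> legal
(4,3): no bracket -> illegal
(5,0): no bracket -> illegal
(5,1): no bracket -> illegal
(5,2): no bracket -> illegal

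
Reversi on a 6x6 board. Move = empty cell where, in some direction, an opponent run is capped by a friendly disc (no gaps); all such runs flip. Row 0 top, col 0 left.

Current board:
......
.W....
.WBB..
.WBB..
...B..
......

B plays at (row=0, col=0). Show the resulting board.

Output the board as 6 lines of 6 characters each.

Answer: B.....
.B....
.WBB..
.WBB..
...B..
......

Derivation:
Place B at (0,0); scan 8 dirs for brackets.
Dir NW: edge -> no flip
Dir N: edge -> no flip
Dir NE: edge -> no flip
Dir W: edge -> no flip
Dir E: first cell '.' (not opp) -> no flip
Dir SW: edge -> no flip
Dir S: first cell '.' (not opp) -> no flip
Dir SE: opp run (1,1) capped by B -> flip
All flips: (1,1)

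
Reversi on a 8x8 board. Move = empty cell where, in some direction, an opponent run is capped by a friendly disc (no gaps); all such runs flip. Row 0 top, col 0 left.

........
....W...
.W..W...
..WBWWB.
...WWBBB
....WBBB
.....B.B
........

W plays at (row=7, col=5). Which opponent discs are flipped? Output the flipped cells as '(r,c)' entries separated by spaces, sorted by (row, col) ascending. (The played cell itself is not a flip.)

Answer: (4,5) (5,5) (6,5)

Derivation:
Dir NW: first cell '.' (not opp) -> no flip
Dir N: opp run (6,5) (5,5) (4,5) capped by W -> flip
Dir NE: first cell '.' (not opp) -> no flip
Dir W: first cell '.' (not opp) -> no flip
Dir E: first cell '.' (not opp) -> no flip
Dir SW: edge -> no flip
Dir S: edge -> no flip
Dir SE: edge -> no flip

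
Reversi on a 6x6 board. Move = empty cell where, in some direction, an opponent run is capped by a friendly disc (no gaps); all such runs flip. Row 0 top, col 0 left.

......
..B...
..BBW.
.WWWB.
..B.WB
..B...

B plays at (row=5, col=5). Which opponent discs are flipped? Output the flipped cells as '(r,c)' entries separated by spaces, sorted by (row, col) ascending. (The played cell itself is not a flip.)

Dir NW: opp run (4,4) (3,3) capped by B -> flip
Dir N: first cell 'B' (not opp) -> no flip
Dir NE: edge -> no flip
Dir W: first cell '.' (not opp) -> no flip
Dir E: edge -> no flip
Dir SW: edge -> no flip
Dir S: edge -> no flip
Dir SE: edge -> no flip

Answer: (3,3) (4,4)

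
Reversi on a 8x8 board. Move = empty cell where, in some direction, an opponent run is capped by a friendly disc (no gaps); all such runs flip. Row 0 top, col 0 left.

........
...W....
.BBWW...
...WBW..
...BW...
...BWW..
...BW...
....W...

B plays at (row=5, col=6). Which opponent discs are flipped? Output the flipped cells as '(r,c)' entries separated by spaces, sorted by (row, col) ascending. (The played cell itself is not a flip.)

Answer: (5,4) (5,5)

Derivation:
Dir NW: first cell '.' (not opp) -> no flip
Dir N: first cell '.' (not opp) -> no flip
Dir NE: first cell '.' (not opp) -> no flip
Dir W: opp run (5,5) (5,4) capped by B -> flip
Dir E: first cell '.' (not opp) -> no flip
Dir SW: first cell '.' (not opp) -> no flip
Dir S: first cell '.' (not opp) -> no flip
Dir SE: first cell '.' (not opp) -> no flip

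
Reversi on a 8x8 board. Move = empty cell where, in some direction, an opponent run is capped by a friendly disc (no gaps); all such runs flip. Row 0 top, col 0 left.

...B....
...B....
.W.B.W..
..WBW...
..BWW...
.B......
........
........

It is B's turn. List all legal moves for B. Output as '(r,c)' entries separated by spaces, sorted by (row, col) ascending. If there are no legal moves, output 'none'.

Answer: (2,2) (3,1) (3,5) (4,1) (4,5) (5,3) (5,5)

Derivation:
(1,0): no bracket -> illegal
(1,1): no bracket -> illegal
(1,2): no bracket -> illegal
(1,4): no bracket -> illegal
(1,5): no bracket -> illegal
(1,6): no bracket -> illegal
(2,0): no bracket -> illegal
(2,2): flips 1 -> legal
(2,4): no bracket -> illegal
(2,6): no bracket -> illegal
(3,0): no bracket -> illegal
(3,1): flips 1 -> legal
(3,5): flips 1 -> legal
(3,6): no bracket -> illegal
(4,1): flips 1 -> legal
(4,5): flips 3 -> legal
(5,2): no bracket -> illegal
(5,3): flips 1 -> legal
(5,4): no bracket -> illegal
(5,5): flips 1 -> legal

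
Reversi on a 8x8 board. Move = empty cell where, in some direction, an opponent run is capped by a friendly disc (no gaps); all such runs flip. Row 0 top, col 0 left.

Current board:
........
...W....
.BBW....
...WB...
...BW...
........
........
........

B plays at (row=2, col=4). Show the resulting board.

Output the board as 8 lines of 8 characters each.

Place B at (2,4); scan 8 dirs for brackets.
Dir NW: opp run (1,3), next='.' -> no flip
Dir N: first cell '.' (not opp) -> no flip
Dir NE: first cell '.' (not opp) -> no flip
Dir W: opp run (2,3) capped by B -> flip
Dir E: first cell '.' (not opp) -> no flip
Dir SW: opp run (3,3), next='.' -> no flip
Dir S: first cell 'B' (not opp) -> no flip
Dir SE: first cell '.' (not opp) -> no flip
All flips: (2,3)

Answer: ........
...W....
.BBBB...
...WB...
...BW...
........
........
........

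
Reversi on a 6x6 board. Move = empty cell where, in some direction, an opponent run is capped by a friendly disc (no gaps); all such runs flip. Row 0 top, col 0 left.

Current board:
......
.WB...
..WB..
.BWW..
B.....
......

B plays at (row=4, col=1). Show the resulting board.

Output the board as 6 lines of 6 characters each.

Answer: ......
.WB...
..WB..
.BBW..
BB....
......

Derivation:
Place B at (4,1); scan 8 dirs for brackets.
Dir NW: first cell '.' (not opp) -> no flip
Dir N: first cell 'B' (not opp) -> no flip
Dir NE: opp run (3,2) capped by B -> flip
Dir W: first cell 'B' (not opp) -> no flip
Dir E: first cell '.' (not opp) -> no flip
Dir SW: first cell '.' (not opp) -> no flip
Dir S: first cell '.' (not opp) -> no flip
Dir SE: first cell '.' (not opp) -> no flip
All flips: (3,2)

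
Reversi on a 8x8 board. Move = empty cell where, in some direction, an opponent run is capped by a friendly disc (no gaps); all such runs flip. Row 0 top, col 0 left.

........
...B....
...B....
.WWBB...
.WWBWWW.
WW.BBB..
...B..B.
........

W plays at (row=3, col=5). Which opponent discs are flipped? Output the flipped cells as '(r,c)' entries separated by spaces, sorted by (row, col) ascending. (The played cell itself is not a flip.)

Answer: (3,3) (3,4)

Derivation:
Dir NW: first cell '.' (not opp) -> no flip
Dir N: first cell '.' (not opp) -> no flip
Dir NE: first cell '.' (not opp) -> no flip
Dir W: opp run (3,4) (3,3) capped by W -> flip
Dir E: first cell '.' (not opp) -> no flip
Dir SW: first cell 'W' (not opp) -> no flip
Dir S: first cell 'W' (not opp) -> no flip
Dir SE: first cell 'W' (not opp) -> no flip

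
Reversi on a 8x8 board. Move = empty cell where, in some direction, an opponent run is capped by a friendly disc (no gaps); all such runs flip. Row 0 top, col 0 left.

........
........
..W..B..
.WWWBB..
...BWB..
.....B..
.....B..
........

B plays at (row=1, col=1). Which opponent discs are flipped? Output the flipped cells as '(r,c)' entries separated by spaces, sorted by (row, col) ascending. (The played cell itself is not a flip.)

Answer: (2,2) (3,3) (4,4)

Derivation:
Dir NW: first cell '.' (not opp) -> no flip
Dir N: first cell '.' (not opp) -> no flip
Dir NE: first cell '.' (not opp) -> no flip
Dir W: first cell '.' (not opp) -> no flip
Dir E: first cell '.' (not opp) -> no flip
Dir SW: first cell '.' (not opp) -> no flip
Dir S: first cell '.' (not opp) -> no flip
Dir SE: opp run (2,2) (3,3) (4,4) capped by B -> flip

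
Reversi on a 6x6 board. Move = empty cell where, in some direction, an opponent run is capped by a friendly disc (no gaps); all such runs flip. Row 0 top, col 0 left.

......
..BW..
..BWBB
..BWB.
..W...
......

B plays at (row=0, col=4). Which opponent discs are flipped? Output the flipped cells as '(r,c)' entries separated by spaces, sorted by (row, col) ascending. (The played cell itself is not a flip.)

Answer: (1,3)

Derivation:
Dir NW: edge -> no flip
Dir N: edge -> no flip
Dir NE: edge -> no flip
Dir W: first cell '.' (not opp) -> no flip
Dir E: first cell '.' (not opp) -> no flip
Dir SW: opp run (1,3) capped by B -> flip
Dir S: first cell '.' (not opp) -> no flip
Dir SE: first cell '.' (not opp) -> no flip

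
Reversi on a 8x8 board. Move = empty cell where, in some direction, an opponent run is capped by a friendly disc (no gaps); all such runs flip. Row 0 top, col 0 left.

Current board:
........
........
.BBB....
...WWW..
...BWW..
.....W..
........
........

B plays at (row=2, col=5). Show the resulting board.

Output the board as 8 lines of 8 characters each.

Place B at (2,5); scan 8 dirs for brackets.
Dir NW: first cell '.' (not opp) -> no flip
Dir N: first cell '.' (not opp) -> no flip
Dir NE: first cell '.' (not opp) -> no flip
Dir W: first cell '.' (not opp) -> no flip
Dir E: first cell '.' (not opp) -> no flip
Dir SW: opp run (3,4) capped by B -> flip
Dir S: opp run (3,5) (4,5) (5,5), next='.' -> no flip
Dir SE: first cell '.' (not opp) -> no flip
All flips: (3,4)

Answer: ........
........
.BBB.B..
...WBW..
...BWW..
.....W..
........
........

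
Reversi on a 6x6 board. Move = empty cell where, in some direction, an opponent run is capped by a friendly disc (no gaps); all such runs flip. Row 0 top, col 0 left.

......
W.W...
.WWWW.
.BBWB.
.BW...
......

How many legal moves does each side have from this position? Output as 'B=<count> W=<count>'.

-- B to move --
(0,0): no bracket -> illegal
(0,1): flips 2 -> legal
(0,2): flips 2 -> legal
(0,3): no bracket -> illegal
(1,1): flips 1 -> legal
(1,3): flips 1 -> legal
(1,4): flips 2 -> legal
(1,5): no bracket -> illegal
(2,0): no bracket -> illegal
(2,5): no bracket -> illegal
(3,0): no bracket -> illegal
(3,5): no bracket -> illegal
(4,3): flips 1 -> legal
(4,4): no bracket -> illegal
(5,1): no bracket -> illegal
(5,2): flips 1 -> legal
(5,3): flips 1 -> legal
B mobility = 8
-- W to move --
(2,0): flips 1 -> legal
(2,5): no bracket -> illegal
(3,0): flips 2 -> legal
(3,5): flips 1 -> legal
(4,0): flips 2 -> legal
(4,3): flips 1 -> legal
(4,4): flips 1 -> legal
(4,5): flips 1 -> legal
(5,0): flips 2 -> legal
(5,1): flips 2 -> legal
(5,2): no bracket -> illegal
W mobility = 9

Answer: B=8 W=9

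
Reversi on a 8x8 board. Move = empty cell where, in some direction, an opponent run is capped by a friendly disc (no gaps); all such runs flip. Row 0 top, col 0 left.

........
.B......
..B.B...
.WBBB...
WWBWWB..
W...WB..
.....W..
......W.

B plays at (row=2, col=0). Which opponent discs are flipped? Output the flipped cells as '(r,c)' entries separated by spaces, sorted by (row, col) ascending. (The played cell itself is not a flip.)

Dir NW: edge -> no flip
Dir N: first cell '.' (not opp) -> no flip
Dir NE: first cell 'B' (not opp) -> no flip
Dir W: edge -> no flip
Dir E: first cell '.' (not opp) -> no flip
Dir SW: edge -> no flip
Dir S: first cell '.' (not opp) -> no flip
Dir SE: opp run (3,1) capped by B -> flip

Answer: (3,1)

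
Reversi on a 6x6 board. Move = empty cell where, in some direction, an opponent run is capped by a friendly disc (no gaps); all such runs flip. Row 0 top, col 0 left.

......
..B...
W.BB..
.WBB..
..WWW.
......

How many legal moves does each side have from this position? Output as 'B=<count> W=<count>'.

-- B to move --
(1,0): no bracket -> illegal
(1,1): no bracket -> illegal
(2,1): no bracket -> illegal
(3,0): flips 1 -> legal
(3,4): no bracket -> illegal
(3,5): no bracket -> illegal
(4,0): flips 1 -> legal
(4,1): no bracket -> illegal
(4,5): no bracket -> illegal
(5,1): flips 1 -> legal
(5,2): flips 1 -> legal
(5,3): flips 1 -> legal
(5,4): flips 1 -> legal
(5,5): flips 1 -> legal
B mobility = 7
-- W to move --
(0,1): no bracket -> illegal
(0,2): flips 3 -> legal
(0,3): no bracket -> illegal
(1,1): flips 2 -> legal
(1,3): flips 3 -> legal
(1,4): no bracket -> illegal
(2,1): flips 1 -> legal
(2,4): flips 1 -> legal
(3,4): flips 2 -> legal
(4,1): no bracket -> illegal
W mobility = 6

Answer: B=7 W=6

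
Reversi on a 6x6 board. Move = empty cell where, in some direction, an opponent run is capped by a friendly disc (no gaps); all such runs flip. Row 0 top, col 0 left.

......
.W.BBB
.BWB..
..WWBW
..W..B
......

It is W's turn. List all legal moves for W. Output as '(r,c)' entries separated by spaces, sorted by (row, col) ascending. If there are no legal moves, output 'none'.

Answer: (0,3) (0,4) (0,5) (1,0) (2,0) (2,4) (3,1) (5,5)

Derivation:
(0,2): no bracket -> illegal
(0,3): flips 2 -> legal
(0,4): flips 1 -> legal
(0,5): flips 2 -> legal
(1,0): flips 1 -> legal
(1,2): no bracket -> illegal
(2,0): flips 1 -> legal
(2,4): flips 1 -> legal
(2,5): no bracket -> illegal
(3,0): no bracket -> illegal
(3,1): flips 1 -> legal
(4,3): no bracket -> illegal
(4,4): no bracket -> illegal
(5,4): no bracket -> illegal
(5,5): flips 1 -> legal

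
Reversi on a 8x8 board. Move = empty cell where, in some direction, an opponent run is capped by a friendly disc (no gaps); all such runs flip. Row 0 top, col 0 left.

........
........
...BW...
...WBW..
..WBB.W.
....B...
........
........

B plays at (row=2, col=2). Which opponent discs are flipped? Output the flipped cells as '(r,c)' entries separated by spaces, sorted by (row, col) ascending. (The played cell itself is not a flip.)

Answer: (3,3)

Derivation:
Dir NW: first cell '.' (not opp) -> no flip
Dir N: first cell '.' (not opp) -> no flip
Dir NE: first cell '.' (not opp) -> no flip
Dir W: first cell '.' (not opp) -> no flip
Dir E: first cell 'B' (not opp) -> no flip
Dir SW: first cell '.' (not opp) -> no flip
Dir S: first cell '.' (not opp) -> no flip
Dir SE: opp run (3,3) capped by B -> flip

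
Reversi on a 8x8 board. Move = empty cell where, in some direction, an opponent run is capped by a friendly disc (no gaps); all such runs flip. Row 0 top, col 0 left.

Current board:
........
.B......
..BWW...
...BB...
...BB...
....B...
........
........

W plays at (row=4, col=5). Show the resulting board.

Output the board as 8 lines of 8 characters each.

Answer: ........
.B......
..BWW...
...BW...
...BBW..
....B...
........
........

Derivation:
Place W at (4,5); scan 8 dirs for brackets.
Dir NW: opp run (3,4) capped by W -> flip
Dir N: first cell '.' (not opp) -> no flip
Dir NE: first cell '.' (not opp) -> no flip
Dir W: opp run (4,4) (4,3), next='.' -> no flip
Dir E: first cell '.' (not opp) -> no flip
Dir SW: opp run (5,4), next='.' -> no flip
Dir S: first cell '.' (not opp) -> no flip
Dir SE: first cell '.' (not opp) -> no flip
All flips: (3,4)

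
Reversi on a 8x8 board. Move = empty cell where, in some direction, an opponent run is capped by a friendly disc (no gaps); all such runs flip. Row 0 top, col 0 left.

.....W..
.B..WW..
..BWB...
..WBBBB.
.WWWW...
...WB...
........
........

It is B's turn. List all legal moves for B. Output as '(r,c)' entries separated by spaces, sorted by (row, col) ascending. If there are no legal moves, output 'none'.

Answer: (0,4) (0,6) (1,2) (1,3) (2,1) (3,1) (5,1) (5,2) (5,5) (6,2) (6,3)

Derivation:
(0,3): no bracket -> illegal
(0,4): flips 1 -> legal
(0,6): flips 1 -> legal
(1,2): flips 1 -> legal
(1,3): flips 1 -> legal
(1,6): no bracket -> illegal
(2,1): flips 2 -> legal
(2,5): no bracket -> illegal
(2,6): no bracket -> illegal
(3,0): no bracket -> illegal
(3,1): flips 1 -> legal
(4,0): no bracket -> illegal
(4,5): no bracket -> illegal
(5,0): no bracket -> illegal
(5,1): flips 1 -> legal
(5,2): flips 4 -> legal
(5,5): flips 1 -> legal
(6,2): flips 2 -> legal
(6,3): flips 2 -> legal
(6,4): no bracket -> illegal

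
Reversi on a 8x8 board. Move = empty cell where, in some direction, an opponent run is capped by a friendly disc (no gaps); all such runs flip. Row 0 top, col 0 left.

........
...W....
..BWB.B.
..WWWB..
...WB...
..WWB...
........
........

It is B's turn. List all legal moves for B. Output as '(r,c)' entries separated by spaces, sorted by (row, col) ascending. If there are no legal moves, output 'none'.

Answer: (0,2) (0,4) (2,1) (3,1) (4,2) (5,1) (6,2)

Derivation:
(0,2): flips 1 -> legal
(0,3): no bracket -> illegal
(0,4): flips 1 -> legal
(1,2): no bracket -> illegal
(1,4): no bracket -> illegal
(2,1): flips 2 -> legal
(2,5): no bracket -> illegal
(3,1): flips 3 -> legal
(4,1): no bracket -> illegal
(4,2): flips 3 -> legal
(4,5): no bracket -> illegal
(5,1): flips 2 -> legal
(6,1): no bracket -> illegal
(6,2): flips 1 -> legal
(6,3): no bracket -> illegal
(6,4): no bracket -> illegal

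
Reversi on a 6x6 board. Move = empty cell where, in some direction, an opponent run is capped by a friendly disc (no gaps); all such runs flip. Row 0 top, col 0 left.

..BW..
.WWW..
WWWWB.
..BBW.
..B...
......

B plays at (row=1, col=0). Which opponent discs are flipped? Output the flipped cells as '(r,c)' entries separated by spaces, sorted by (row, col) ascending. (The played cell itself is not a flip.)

Answer: (2,1)

Derivation:
Dir NW: edge -> no flip
Dir N: first cell '.' (not opp) -> no flip
Dir NE: first cell '.' (not opp) -> no flip
Dir W: edge -> no flip
Dir E: opp run (1,1) (1,2) (1,3), next='.' -> no flip
Dir SW: edge -> no flip
Dir S: opp run (2,0), next='.' -> no flip
Dir SE: opp run (2,1) capped by B -> flip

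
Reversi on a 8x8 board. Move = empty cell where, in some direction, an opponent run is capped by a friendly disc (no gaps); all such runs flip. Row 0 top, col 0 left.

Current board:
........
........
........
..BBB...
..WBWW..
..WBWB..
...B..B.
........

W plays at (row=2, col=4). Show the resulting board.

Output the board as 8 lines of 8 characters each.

Answer: ........
........
....W...
..BWW...
..WBWW..
..WBWB..
...B..B.
........

Derivation:
Place W at (2,4); scan 8 dirs for brackets.
Dir NW: first cell '.' (not opp) -> no flip
Dir N: first cell '.' (not opp) -> no flip
Dir NE: first cell '.' (not opp) -> no flip
Dir W: first cell '.' (not opp) -> no flip
Dir E: first cell '.' (not opp) -> no flip
Dir SW: opp run (3,3) capped by W -> flip
Dir S: opp run (3,4) capped by W -> flip
Dir SE: first cell '.' (not opp) -> no flip
All flips: (3,3) (3,4)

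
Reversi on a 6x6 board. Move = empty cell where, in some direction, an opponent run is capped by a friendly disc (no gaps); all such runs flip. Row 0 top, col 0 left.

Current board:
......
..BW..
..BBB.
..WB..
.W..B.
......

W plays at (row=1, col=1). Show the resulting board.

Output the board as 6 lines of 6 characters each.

Answer: ......
.WWW..
..BBB.
..WB..
.W..B.
......

Derivation:
Place W at (1,1); scan 8 dirs for brackets.
Dir NW: first cell '.' (not opp) -> no flip
Dir N: first cell '.' (not opp) -> no flip
Dir NE: first cell '.' (not opp) -> no flip
Dir W: first cell '.' (not opp) -> no flip
Dir E: opp run (1,2) capped by W -> flip
Dir SW: first cell '.' (not opp) -> no flip
Dir S: first cell '.' (not opp) -> no flip
Dir SE: opp run (2,2) (3,3) (4,4), next='.' -> no flip
All flips: (1,2)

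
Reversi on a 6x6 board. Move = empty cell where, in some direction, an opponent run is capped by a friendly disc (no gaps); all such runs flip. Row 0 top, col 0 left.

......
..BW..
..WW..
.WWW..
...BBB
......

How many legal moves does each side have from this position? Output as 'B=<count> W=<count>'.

Answer: B=6 W=6

Derivation:
-- B to move --
(0,2): no bracket -> illegal
(0,3): flips 3 -> legal
(0,4): no bracket -> illegal
(1,1): flips 2 -> legal
(1,4): flips 1 -> legal
(2,0): no bracket -> illegal
(2,1): flips 1 -> legal
(2,4): no bracket -> illegal
(3,0): no bracket -> illegal
(3,4): flips 1 -> legal
(4,0): no bracket -> illegal
(4,1): no bracket -> illegal
(4,2): flips 2 -> legal
B mobility = 6
-- W to move --
(0,1): flips 1 -> legal
(0,2): flips 1 -> legal
(0,3): no bracket -> illegal
(1,1): flips 1 -> legal
(2,1): no bracket -> illegal
(3,4): no bracket -> illegal
(3,5): no bracket -> illegal
(4,2): no bracket -> illegal
(5,2): no bracket -> illegal
(5,3): flips 1 -> legal
(5,4): flips 1 -> legal
(5,5): flips 1 -> legal
W mobility = 6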